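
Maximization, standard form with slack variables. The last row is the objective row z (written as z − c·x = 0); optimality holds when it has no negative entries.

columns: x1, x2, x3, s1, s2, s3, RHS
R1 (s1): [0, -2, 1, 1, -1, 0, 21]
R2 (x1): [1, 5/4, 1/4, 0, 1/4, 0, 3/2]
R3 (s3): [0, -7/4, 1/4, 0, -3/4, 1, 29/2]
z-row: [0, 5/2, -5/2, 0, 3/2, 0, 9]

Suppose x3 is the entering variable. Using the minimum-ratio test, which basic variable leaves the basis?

x1

Column x3 entries and ratios — s1: 21/1 = 21; x1: (3/2)/(1/4) = 6; s3: (29/2)/(1/4) = 58.
Smallest ratio is 6 in the row of x1, so x1 leaves.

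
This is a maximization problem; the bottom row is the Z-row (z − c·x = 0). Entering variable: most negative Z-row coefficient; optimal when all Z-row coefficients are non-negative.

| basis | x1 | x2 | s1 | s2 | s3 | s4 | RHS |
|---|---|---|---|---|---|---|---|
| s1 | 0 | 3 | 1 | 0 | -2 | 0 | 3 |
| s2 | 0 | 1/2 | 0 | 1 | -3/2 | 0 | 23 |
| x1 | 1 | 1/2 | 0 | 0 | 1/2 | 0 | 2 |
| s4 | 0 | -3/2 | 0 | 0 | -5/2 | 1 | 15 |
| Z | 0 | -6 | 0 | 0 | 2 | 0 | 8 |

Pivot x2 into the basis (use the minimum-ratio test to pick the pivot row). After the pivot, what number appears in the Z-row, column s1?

Ratio test on column x2 — row 1: 3/3 = 1; row 2: 23/(1/2) = 46; row 3: 2/(1/2) = 4; row 4: entry -3/2 ≤ 0. Minimum is 1 at row 1 (s1 leaves); pivot element 3.
Divide row 1 by 3; eliminate column x2 from the other rows.
Z-row update in column s1: 0 − (-6)·(1/3) = 2.

2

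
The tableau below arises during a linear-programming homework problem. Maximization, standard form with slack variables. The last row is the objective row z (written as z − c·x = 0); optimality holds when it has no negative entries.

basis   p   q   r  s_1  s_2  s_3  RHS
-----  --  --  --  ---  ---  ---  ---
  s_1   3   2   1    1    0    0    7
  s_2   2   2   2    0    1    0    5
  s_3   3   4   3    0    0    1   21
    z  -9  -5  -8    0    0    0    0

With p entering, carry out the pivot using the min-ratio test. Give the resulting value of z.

Ratio test on column p — row 1: 7/3 = 7/3; row 2: 5/2 = 5/2; row 3: 21/3 = 7. Minimum is 7/3 at row 1 (s_1 leaves); pivot element 3.
Pivot on row 1; the z-row RHS becomes 0 − (-9)·(7/3) = 21.

21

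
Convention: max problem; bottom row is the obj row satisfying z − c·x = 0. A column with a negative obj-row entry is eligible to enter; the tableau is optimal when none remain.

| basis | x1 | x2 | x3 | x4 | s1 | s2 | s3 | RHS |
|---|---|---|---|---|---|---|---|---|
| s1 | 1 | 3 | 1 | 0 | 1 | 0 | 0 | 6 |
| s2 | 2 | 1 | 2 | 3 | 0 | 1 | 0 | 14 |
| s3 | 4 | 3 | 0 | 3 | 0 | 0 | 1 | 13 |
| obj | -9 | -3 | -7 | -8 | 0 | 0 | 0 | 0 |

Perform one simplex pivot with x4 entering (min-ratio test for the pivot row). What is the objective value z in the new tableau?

104/3

Ratio test on column x4 — row 1: entry 0 ≤ 0; row 2: 14/3 = 14/3; row 3: 13/3 = 13/3. Minimum is 13/3 at row 3 (s3 leaves); pivot element 3.
Pivot on row 3; the obj-row RHS becomes 0 − (-8)·(13/3) = 104/3.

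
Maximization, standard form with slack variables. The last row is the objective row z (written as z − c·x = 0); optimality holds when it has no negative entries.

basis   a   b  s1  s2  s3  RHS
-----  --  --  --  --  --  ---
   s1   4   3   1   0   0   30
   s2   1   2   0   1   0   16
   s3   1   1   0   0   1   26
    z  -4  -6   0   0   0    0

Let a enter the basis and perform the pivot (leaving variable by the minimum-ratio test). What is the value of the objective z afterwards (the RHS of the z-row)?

30

Ratio test on column a — row 1: 30/4 = 15/2; row 2: 16/1 = 16; row 3: 26/1 = 26. Minimum is 15/2 at row 1 (s1 leaves); pivot element 4.
Pivot on row 1; the z-row RHS becomes 0 − (-4)·(15/2) = 30.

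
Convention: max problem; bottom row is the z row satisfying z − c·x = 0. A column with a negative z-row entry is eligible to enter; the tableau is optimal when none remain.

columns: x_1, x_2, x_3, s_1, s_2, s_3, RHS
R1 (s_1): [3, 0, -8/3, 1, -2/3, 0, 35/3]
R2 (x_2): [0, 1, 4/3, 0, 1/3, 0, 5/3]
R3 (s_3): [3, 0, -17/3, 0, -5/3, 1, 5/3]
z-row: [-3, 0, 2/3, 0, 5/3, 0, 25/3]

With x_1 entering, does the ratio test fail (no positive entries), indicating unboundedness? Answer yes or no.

Column x_1 has positive entries in row(s) 1, 3, so the ratio test bounds it — not unbounded.

no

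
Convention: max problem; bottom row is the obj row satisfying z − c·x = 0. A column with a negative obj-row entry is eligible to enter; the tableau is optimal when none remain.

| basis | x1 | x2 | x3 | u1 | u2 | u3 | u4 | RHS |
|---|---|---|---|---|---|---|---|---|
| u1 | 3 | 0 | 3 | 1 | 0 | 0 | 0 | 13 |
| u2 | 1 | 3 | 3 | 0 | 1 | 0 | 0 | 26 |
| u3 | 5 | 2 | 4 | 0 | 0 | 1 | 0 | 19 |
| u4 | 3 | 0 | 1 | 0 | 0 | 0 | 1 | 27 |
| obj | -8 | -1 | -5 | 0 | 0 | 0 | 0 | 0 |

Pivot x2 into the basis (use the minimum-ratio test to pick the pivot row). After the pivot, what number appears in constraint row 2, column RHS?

26/3

Ratio test on column x2 — row 1: entry 0 ≤ 0; row 2: 26/3 = 26/3; row 3: 19/2 = 19/2; row 4: entry 0 ≤ 0. Minimum is 26/3 at row 2 (u2 leaves); pivot element 3.
Divide row 2 by 3; eliminate column x2 from the other rows.
In the new row 2, the RHS entry is the old entry divided by the pivot: 26/3 = 26/3.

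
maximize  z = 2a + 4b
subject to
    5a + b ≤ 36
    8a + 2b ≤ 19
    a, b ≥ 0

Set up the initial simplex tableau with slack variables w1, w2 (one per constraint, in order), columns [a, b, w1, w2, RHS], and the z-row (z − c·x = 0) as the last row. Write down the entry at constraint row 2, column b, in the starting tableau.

Constraint 2 has coefficient 2 on b.

2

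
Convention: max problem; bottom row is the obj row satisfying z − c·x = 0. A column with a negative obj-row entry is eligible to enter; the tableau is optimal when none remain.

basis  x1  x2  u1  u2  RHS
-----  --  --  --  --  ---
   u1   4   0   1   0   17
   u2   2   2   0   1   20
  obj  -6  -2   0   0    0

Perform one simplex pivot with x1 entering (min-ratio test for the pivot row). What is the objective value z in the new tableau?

Ratio test on column x1 — row 1: 17/4 = 17/4; row 2: 20/2 = 10. Minimum is 17/4 at row 1 (u1 leaves); pivot element 4.
Pivot on row 1; the obj-row RHS becomes 0 − (-6)·(17/4) = 51/2.

51/2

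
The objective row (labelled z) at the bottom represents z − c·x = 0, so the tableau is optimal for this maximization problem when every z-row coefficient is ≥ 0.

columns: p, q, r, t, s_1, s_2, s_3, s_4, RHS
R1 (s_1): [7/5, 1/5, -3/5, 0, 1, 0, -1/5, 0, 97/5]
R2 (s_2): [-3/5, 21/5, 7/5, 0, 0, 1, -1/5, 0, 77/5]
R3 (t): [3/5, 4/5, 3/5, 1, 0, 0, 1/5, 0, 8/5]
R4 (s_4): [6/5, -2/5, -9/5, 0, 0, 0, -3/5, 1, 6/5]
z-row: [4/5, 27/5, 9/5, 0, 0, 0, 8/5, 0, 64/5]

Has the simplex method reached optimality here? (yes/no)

Every z-row coefficient is ≥ 0, so the tableau is optimal.

yes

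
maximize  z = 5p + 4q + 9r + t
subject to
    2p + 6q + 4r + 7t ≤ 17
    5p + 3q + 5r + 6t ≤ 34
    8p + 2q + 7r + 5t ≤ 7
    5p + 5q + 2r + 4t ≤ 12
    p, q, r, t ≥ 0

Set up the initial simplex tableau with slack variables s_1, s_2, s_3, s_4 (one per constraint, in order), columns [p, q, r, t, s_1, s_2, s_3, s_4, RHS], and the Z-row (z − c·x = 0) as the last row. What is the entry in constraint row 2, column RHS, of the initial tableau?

34

The RHS of constraint 2 is b_2 = 34.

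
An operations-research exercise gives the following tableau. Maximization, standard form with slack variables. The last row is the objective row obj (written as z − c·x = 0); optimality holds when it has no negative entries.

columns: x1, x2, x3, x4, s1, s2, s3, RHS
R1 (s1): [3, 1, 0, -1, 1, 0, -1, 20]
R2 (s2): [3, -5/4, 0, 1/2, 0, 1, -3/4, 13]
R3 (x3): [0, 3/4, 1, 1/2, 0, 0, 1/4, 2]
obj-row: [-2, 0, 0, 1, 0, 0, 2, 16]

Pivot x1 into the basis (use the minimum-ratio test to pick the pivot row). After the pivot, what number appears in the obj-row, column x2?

-5/6

Ratio test on column x1 — row 1: 20/3 = 20/3; row 2: 13/3 = 13/3; row 3: entry 0 ≤ 0. Minimum is 13/3 at row 2 (s2 leaves); pivot element 3.
Divide row 2 by 3; eliminate column x1 from the other rows.
obj-row update in column x2: 0 − (-2)·(-5/12) = -5/6.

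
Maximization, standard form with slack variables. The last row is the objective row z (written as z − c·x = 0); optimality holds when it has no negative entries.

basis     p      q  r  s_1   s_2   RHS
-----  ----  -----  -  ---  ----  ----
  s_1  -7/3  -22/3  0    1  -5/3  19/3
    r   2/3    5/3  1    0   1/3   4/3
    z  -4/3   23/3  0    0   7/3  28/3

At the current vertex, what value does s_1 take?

19/3

s_1 is basic (row 1); its value is the RHS of that row, 19/3.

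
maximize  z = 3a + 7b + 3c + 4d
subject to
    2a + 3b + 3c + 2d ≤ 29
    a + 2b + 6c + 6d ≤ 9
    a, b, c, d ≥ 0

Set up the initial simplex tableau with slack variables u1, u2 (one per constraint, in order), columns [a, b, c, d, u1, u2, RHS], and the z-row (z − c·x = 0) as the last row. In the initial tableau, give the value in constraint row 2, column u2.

1

Slack u2 belongs to constraint 2; its column is the unit vector e_2, so the entry in row 2 is 1.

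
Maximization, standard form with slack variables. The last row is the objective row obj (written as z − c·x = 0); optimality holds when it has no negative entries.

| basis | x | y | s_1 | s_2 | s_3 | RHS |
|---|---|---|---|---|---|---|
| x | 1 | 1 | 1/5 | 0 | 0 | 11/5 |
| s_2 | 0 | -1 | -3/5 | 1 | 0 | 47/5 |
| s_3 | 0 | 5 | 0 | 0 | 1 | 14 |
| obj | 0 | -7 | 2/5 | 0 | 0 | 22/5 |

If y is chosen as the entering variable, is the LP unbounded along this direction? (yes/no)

Column y has positive entries in row(s) 1, 3, so the ratio test bounds it — not unbounded.

no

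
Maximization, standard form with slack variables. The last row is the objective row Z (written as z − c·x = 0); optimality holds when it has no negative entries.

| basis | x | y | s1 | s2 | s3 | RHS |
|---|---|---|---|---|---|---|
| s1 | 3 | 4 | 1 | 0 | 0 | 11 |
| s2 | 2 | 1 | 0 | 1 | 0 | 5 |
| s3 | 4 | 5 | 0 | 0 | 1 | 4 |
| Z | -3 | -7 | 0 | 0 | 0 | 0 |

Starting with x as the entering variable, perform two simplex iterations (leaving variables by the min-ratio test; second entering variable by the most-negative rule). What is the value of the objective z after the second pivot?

Ratio test on column x — row 1: 11/3 = 11/3; row 2: 5/2 = 5/2; row 3: 4/4 = 1. Minimum is 1 at row 3 (s3 leaves); pivot element 4.
Pivot on row 3; the Z-row RHS becomes 0 − (-3)·1 = 3.
Next entering variable (most negative Z-row entry -13/4): y.
Ratio test on column y — row 1: 8/(1/4) = 32; row 2: entry -3/2 ≤ 0; row 3: 1/(5/4) = 4/5. Minimum is 4/5 at row 3 (x leaves); pivot element 5/4.
After the second pivot the Z-row RHS is 3 − (-13/4)·(4/5) = 28/5.

28/5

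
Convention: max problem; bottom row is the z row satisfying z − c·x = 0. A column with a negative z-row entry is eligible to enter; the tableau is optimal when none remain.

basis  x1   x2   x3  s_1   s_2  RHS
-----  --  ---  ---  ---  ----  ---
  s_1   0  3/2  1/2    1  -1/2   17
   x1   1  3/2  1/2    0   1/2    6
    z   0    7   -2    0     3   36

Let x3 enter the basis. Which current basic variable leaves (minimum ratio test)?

x1

Column x3 entries and ratios — s_1: 17/(1/2) = 34; x1: 6/(1/2) = 12.
Smallest ratio is 12 in the row of x1, so x1 leaves.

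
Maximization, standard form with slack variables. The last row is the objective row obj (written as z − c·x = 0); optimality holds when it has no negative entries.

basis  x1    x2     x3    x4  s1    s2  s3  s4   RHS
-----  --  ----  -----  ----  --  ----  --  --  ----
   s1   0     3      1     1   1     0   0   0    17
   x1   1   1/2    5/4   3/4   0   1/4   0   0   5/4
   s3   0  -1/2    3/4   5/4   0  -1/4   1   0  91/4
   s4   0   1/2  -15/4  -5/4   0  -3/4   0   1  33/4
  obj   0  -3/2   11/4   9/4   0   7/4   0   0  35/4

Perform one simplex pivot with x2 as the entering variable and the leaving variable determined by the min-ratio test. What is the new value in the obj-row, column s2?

Ratio test on column x2 — row 1: 17/3 = 17/3; row 2: (5/4)/(1/2) = 5/2; row 3: entry -1/2 ≤ 0; row 4: (33/4)/(1/2) = 33/2. Minimum is 5/2 at row 2 (x1 leaves); pivot element 1/2.
Divide row 2 by 1/2; eliminate column x2 from the other rows.
obj-row update in column s2: 7/4 − (-3/2)·(1/2) = 5/2.

5/2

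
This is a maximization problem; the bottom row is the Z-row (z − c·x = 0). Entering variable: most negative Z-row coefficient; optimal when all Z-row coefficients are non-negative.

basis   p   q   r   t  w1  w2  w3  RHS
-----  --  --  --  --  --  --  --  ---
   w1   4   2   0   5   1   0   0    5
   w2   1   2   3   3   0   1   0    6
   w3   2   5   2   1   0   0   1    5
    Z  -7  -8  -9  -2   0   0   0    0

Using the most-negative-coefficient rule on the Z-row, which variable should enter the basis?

Negative Z-row entries: p: -7, q: -8, r: -9, t: -2.
The most negative is -9 in column r, so r enters.

r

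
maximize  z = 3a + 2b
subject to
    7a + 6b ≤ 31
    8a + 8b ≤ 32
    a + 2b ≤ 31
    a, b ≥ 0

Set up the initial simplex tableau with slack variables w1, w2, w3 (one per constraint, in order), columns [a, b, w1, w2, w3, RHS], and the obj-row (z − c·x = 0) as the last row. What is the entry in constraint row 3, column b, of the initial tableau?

2

Constraint 3 has coefficient 2 on b.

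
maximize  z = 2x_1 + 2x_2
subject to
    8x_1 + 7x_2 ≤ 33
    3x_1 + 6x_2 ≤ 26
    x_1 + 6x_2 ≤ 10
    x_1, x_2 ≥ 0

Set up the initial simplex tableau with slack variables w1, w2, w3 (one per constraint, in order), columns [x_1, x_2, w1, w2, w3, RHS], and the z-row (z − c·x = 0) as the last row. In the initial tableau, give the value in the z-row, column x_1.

-2

The z-row carries the negated objective coefficients: the x_1 entry is -2.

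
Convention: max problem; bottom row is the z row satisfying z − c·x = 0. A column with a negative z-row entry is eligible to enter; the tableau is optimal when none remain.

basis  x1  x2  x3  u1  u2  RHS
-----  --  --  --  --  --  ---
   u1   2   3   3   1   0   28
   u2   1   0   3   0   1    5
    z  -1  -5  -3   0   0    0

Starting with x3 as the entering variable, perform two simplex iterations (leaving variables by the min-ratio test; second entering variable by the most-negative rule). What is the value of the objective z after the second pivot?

130/3

Ratio test on column x3 — row 1: 28/3 = 28/3; row 2: 5/3 = 5/3. Minimum is 5/3 at row 2 (u2 leaves); pivot element 3.
Pivot on row 2; the z-row RHS becomes 0 − (-3)·(5/3) = 5.
Next entering variable (most negative z-row entry -5): x2.
Ratio test on column x2 — row 1: 23/3 = 23/3; row 2: entry 0 ≤ 0. Minimum is 23/3 at row 1 (u1 leaves); pivot element 3.
After the second pivot the z-row RHS is 5 − (-5)·(23/3) = 130/3.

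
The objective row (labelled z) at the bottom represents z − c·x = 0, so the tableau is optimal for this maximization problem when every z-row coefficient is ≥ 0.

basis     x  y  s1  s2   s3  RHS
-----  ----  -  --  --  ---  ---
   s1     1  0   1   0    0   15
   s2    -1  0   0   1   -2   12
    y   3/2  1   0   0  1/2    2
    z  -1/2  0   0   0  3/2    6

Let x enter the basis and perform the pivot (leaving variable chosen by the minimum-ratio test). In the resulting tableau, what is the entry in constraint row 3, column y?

Ratio test on column x — row 1: 15/1 = 15; row 2: entry -1 ≤ 0; row 3: 2/(3/2) = 4/3. Minimum is 4/3 at row 3 (y leaves); pivot element 3/2.
Divide row 3 by 3/2; eliminate column x from the other rows.
In the new row 3, the y entry is the old entry divided by the pivot: 1/(3/2) = 2/3.

2/3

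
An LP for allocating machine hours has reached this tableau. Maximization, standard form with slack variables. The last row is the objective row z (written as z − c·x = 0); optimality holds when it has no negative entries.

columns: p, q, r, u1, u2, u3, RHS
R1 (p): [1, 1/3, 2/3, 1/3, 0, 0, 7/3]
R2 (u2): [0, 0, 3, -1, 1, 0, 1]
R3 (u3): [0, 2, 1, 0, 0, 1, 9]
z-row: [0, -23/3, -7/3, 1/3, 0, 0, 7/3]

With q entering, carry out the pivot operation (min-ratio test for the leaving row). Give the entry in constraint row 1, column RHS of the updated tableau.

5/6

Ratio test on column q — row 1: (7/3)/(1/3) = 7; row 2: entry 0 ≤ 0; row 3: 9/2 = 9/2. Minimum is 9/2 at row 3 (u3 leaves); pivot element 2.
Divide row 3 by 2; eliminate column q from the other rows.
Row 1 update in column RHS: 7/3 − (1/3)·(9/2) = 5/6.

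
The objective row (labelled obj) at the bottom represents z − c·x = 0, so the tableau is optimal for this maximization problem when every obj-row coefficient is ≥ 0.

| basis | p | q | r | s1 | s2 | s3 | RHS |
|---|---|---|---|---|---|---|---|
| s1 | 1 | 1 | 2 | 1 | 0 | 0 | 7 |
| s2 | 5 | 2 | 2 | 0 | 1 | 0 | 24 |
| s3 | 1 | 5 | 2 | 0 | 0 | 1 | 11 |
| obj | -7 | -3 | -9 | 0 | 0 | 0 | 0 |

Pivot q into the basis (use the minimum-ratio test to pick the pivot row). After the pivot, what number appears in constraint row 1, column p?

4/5

Ratio test on column q — row 1: 7/1 = 7; row 2: 24/2 = 12; row 3: 11/5 = 11/5. Minimum is 11/5 at row 3 (s3 leaves); pivot element 5.
Divide row 3 by 5; eliminate column q from the other rows.
Row 1 update in column p: 1 − 1·(1/5) = 4/5.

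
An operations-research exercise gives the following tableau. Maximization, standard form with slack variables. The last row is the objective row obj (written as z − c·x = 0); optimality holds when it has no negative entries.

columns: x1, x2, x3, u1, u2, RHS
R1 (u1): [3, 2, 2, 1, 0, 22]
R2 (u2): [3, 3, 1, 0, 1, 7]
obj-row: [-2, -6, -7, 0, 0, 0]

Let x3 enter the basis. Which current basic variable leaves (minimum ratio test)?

Column x3 entries and ratios — u1: 22/2 = 11; u2: 7/1 = 7.
Smallest ratio is 7 in the row of u2, so u2 leaves.

u2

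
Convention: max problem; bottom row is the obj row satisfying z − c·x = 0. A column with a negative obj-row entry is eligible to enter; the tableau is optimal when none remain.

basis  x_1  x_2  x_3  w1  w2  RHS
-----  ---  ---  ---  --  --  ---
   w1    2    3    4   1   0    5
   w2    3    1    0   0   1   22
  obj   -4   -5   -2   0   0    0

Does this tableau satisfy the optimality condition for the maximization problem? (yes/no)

no

The obj-row has a negative entry -5 in column x_2, so it is not optimal.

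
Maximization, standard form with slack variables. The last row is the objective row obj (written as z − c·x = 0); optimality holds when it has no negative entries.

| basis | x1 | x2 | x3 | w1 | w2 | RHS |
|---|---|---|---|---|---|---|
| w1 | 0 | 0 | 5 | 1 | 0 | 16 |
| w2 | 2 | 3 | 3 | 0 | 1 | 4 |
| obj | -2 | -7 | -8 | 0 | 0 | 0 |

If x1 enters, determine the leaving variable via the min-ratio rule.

Column x1 entries and ratios — w1: 0 ≤ 0, skip; w2: 4/2 = 2.
Smallest ratio is 2 in the row of w2, so w2 leaves.

w2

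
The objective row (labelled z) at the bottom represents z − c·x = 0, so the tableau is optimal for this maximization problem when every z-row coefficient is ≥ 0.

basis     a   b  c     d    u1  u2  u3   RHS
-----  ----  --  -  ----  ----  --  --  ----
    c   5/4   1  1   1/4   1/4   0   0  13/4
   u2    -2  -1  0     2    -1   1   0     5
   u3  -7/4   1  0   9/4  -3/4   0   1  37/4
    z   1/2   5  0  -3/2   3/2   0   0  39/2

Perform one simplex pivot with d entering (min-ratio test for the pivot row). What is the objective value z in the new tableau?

Ratio test on column d — row 1: (13/4)/(1/4) = 13; row 2: 5/2 = 5/2; row 3: (37/4)/(9/4) = 37/9. Minimum is 5/2 at row 2 (u2 leaves); pivot element 2.
Pivot on row 2; the z-row RHS becomes 39/2 − (-3/2)·(5/2) = 93/4.

93/4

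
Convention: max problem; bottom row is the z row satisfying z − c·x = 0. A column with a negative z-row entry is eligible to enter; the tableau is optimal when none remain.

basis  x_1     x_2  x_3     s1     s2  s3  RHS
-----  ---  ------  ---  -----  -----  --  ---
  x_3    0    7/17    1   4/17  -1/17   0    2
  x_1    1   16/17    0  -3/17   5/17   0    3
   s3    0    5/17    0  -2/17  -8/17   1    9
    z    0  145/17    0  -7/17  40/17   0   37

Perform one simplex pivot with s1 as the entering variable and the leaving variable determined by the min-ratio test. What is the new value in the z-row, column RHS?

81/2

Ratio test on column s1 — row 1: 2/(4/17) = 17/2; row 2: entry -3/17 ≤ 0; row 3: entry -2/17 ≤ 0. Minimum is 17/2 at row 1 (x_3 leaves); pivot element 4/17.
Divide row 1 by 4/17; eliminate column s1 from the other rows.
z-row update in column RHS: 37 − (-7/17)·(17/2) = 81/2.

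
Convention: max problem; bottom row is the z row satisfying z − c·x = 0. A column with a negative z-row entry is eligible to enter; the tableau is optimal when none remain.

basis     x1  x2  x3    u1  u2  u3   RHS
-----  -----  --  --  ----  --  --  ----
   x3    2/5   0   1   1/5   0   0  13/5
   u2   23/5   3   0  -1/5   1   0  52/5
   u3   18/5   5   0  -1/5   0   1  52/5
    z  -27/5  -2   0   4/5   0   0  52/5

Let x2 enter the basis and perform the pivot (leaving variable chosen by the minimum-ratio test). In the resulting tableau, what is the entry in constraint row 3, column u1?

Ratio test on column x2 — row 1: entry 0 ≤ 0; row 2: (52/5)/3 = 52/15; row 3: (52/5)/5 = 52/25. Minimum is 52/25 at row 3 (u3 leaves); pivot element 5.
Divide row 3 by 5; eliminate column x2 from the other rows.
In the new row 3, the u1 entry is the old entry divided by the pivot: (-1/5)/5 = -1/25.

-1/25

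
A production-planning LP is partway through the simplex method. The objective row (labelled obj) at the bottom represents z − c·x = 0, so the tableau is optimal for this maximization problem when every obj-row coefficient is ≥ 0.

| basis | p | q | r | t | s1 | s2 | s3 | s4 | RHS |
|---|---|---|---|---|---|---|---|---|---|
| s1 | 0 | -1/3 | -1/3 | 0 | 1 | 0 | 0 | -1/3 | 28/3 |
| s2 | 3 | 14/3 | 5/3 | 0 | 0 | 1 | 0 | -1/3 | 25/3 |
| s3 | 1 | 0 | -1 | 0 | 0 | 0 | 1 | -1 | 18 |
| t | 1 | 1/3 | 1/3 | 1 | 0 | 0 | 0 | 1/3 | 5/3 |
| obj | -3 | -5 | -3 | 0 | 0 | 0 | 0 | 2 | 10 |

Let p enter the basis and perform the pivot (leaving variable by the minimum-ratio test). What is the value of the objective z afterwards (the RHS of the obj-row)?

15

Ratio test on column p — row 1: entry 0 ≤ 0; row 2: (25/3)/3 = 25/9; row 3: 18/1 = 18; row 4: (5/3)/1 = 5/3. Minimum is 5/3 at row 4 (t leaves); pivot element 1.
Pivot on row 4; the obj-row RHS becomes 10 − (-3)·(5/3) = 15.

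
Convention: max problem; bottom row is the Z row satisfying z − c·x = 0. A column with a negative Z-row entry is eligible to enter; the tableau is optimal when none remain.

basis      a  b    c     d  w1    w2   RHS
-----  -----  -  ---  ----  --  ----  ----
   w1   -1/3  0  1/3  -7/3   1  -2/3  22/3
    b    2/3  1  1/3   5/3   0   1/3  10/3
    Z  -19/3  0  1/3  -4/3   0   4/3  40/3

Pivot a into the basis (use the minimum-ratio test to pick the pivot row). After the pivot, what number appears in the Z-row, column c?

Ratio test on column a — row 1: entry -1/3 ≤ 0; row 2: (10/3)/(2/3) = 5. Minimum is 5 at row 2 (b leaves); pivot element 2/3.
Divide row 2 by 2/3; eliminate column a from the other rows.
Z-row update in column c: 1/3 − (-19/3)·(1/2) = 7/2.

7/2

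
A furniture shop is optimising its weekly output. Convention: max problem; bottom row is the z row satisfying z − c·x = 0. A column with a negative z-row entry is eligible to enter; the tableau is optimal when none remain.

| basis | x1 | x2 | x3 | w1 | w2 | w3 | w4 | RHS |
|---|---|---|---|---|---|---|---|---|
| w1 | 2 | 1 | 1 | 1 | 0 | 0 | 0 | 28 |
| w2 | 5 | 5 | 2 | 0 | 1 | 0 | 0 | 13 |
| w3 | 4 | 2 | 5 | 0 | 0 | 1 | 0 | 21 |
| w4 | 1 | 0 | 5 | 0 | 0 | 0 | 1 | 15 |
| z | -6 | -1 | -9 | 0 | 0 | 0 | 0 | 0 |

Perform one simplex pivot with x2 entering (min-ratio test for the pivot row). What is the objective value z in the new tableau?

Ratio test on column x2 — row 1: 28/1 = 28; row 2: 13/5 = 13/5; row 3: 21/2 = 21/2; row 4: entry 0 ≤ 0. Minimum is 13/5 at row 2 (w2 leaves); pivot element 5.
Pivot on row 2; the z-row RHS becomes 0 − (-1)·(13/5) = 13/5.

13/5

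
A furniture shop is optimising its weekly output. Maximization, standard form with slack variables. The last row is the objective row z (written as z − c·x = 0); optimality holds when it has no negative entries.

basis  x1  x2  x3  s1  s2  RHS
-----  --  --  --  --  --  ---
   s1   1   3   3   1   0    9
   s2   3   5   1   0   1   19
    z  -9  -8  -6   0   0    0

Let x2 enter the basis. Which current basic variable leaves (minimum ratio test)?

Column x2 entries and ratios — s1: 9/3 = 3; s2: 19/5 = 19/5.
Smallest ratio is 3 in the row of s1, so s1 leaves.

s1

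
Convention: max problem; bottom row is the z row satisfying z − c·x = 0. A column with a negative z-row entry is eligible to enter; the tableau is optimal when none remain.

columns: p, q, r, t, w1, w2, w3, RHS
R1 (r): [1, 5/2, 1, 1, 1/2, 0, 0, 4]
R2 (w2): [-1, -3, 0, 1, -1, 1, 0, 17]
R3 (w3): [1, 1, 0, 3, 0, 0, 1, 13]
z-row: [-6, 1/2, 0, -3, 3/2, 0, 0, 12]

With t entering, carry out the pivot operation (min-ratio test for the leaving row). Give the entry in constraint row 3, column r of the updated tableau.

Ratio test on column t — row 1: 4/1 = 4; row 2: 17/1 = 17; row 3: 13/3 = 13/3. Minimum is 4 at row 1 (r leaves); pivot element 1.
Divide row 1 by 1; eliminate column t from the other rows.
Row 3 update in column r: 0 − 3·1 = -3.

-3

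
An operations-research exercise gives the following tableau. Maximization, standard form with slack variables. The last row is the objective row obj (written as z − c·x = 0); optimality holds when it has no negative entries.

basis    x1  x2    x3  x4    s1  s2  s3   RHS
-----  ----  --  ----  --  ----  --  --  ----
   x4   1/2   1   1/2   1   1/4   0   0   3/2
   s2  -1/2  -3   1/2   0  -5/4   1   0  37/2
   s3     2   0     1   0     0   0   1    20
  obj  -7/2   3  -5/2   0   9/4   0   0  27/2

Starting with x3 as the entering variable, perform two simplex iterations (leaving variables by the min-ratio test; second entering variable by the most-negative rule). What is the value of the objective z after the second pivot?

Ratio test on column x3 — row 1: (3/2)/(1/2) = 3; row 2: (37/2)/(1/2) = 37; row 3: 20/1 = 20. Minimum is 3 at row 1 (x4 leaves); pivot element 1/2.
Pivot on row 1; the obj-row RHS becomes 27/2 − (-5/2)·3 = 21.
Next entering variable (most negative obj-row entry -1): x1.
Ratio test on column x1 — row 1: 3/1 = 3; row 2: entry -1 ≤ 0; row 3: 17/1 = 17. Minimum is 3 at row 1 (x3 leaves); pivot element 1.
After the second pivot the obj-row RHS is 21 − (-1)·3 = 24.

24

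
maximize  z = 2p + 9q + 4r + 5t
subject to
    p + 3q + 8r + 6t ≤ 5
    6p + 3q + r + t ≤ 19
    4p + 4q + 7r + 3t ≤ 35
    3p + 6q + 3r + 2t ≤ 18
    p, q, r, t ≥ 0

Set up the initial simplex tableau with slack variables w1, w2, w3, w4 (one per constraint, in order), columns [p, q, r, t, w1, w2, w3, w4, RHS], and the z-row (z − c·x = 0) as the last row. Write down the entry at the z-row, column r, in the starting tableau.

-4

The z-row carries the negated objective coefficients: the r entry is -4.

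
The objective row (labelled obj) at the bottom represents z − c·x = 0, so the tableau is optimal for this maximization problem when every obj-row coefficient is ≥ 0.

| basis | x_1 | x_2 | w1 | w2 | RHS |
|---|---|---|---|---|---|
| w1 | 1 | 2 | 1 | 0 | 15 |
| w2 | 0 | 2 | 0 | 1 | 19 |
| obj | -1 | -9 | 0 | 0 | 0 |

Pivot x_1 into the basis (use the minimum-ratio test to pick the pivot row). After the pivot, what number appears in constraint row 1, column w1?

1

Ratio test on column x_1 — row 1: 15/1 = 15; row 2: entry 0 ≤ 0. Minimum is 15 at row 1 (w1 leaves); pivot element 1.
Divide row 1 by 1; eliminate column x_1 from the other rows.
In the new row 1, the w1 entry is the old entry divided by the pivot: 1/1 = 1.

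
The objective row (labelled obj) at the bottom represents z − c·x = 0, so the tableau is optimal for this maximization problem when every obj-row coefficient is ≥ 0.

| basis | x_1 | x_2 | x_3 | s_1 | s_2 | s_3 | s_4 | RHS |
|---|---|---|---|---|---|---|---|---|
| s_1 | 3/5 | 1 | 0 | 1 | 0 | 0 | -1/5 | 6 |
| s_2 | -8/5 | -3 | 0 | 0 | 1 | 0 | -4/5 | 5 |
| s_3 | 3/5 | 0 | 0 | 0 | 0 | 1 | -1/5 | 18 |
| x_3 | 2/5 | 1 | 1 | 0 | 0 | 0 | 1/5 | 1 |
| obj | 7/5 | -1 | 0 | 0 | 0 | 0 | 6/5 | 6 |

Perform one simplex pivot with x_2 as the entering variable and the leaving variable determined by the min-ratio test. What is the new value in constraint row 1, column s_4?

Ratio test on column x_2 — row 1: 6/1 = 6; row 2: entry -3 ≤ 0; row 3: entry 0 ≤ 0; row 4: 1/1 = 1. Minimum is 1 at row 4 (x_3 leaves); pivot element 1.
Divide row 4 by 1; eliminate column x_2 from the other rows.
Row 1 update in column s_4: -1/5 − 1·(1/5) = -2/5.

-2/5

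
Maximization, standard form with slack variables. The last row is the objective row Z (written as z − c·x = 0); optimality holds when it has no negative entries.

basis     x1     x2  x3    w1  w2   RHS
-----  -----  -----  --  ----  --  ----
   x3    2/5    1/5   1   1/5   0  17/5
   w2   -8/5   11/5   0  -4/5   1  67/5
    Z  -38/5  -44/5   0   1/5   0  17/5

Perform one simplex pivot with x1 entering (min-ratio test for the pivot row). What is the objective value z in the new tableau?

Ratio test on column x1 — row 1: (17/5)/(2/5) = 17/2; row 2: entry -8/5 ≤ 0. Minimum is 17/2 at row 1 (x3 leaves); pivot element 2/5.
Pivot on row 1; the Z-row RHS becomes 17/5 − (-38/5)·(17/2) = 68.

68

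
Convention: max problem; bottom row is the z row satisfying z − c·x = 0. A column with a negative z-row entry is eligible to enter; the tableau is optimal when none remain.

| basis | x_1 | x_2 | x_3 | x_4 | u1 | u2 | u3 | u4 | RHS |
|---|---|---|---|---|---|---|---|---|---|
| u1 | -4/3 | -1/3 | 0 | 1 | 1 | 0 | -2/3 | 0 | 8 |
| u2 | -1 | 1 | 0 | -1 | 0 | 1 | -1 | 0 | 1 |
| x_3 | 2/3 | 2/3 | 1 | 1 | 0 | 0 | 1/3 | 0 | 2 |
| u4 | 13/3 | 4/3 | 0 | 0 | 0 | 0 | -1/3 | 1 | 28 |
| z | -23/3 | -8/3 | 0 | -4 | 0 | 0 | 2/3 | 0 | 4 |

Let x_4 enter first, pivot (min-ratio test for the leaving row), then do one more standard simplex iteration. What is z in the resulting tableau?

Ratio test on column x_4 — row 1: 8/1 = 8; row 2: entry -1 ≤ 0; row 3: 2/1 = 2; row 4: entry 0 ≤ 0. Minimum is 2 at row 3 (x_3 leaves); pivot element 1.
Pivot on row 3; the z-row RHS becomes 4 − (-4)·2 = 12.
Next entering variable (most negative z-row entry -5): x_1.
Ratio test on column x_1 — row 1: entry -2 ≤ 0; row 2: entry -1/3 ≤ 0; row 3: 2/(2/3) = 3; row 4: 28/(13/3) = 84/13. Minimum is 3 at row 3 (x_4 leaves); pivot element 2/3.
After the second pivot the z-row RHS is 12 − (-5)·3 = 27.

27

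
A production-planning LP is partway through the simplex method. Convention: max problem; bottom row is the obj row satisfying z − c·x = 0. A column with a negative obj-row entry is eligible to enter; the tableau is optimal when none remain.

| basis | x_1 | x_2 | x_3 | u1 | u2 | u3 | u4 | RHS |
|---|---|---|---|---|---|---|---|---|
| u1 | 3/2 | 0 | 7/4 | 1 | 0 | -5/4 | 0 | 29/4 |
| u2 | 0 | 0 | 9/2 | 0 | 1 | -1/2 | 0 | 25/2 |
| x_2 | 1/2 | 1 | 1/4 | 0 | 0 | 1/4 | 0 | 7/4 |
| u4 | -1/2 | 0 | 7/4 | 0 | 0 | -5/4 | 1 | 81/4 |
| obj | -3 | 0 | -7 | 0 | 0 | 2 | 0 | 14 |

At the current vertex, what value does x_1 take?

0

x_1 is not in the basis, so in the current basic feasible solution x_1 = 0.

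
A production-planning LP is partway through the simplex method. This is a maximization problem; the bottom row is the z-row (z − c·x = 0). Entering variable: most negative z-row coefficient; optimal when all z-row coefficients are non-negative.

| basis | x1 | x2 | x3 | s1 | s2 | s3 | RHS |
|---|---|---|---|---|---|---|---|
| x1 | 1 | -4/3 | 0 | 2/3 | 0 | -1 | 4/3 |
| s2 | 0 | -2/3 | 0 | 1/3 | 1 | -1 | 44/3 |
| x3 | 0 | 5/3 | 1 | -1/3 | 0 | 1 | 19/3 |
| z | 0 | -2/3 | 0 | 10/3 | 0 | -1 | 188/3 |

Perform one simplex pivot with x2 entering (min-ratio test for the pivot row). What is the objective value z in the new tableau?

Ratio test on column x2 — row 1: entry -4/3 ≤ 0; row 2: entry -2/3 ≤ 0; row 3: (19/3)/(5/3) = 19/5. Minimum is 19/5 at row 3 (x3 leaves); pivot element 5/3.
Pivot on row 3; the z-row RHS becomes 188/3 − (-2/3)·(19/5) = 326/5.

326/5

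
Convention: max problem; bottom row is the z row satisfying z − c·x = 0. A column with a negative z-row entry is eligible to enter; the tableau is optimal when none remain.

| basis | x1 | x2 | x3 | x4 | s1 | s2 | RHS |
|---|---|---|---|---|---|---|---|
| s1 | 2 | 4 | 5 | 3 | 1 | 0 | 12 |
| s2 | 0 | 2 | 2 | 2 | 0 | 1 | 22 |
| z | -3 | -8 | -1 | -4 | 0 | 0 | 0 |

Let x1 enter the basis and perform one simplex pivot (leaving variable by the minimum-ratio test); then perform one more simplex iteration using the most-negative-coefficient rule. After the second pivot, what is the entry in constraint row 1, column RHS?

3

Ratio test on column x1 — row 1: 12/2 = 6; row 2: entry 0 ≤ 0. Minimum is 6 at row 1 (s1 leaves); pivot element 2.
Divide row 1 by 2; eliminate column x1 from the other rows.
Second iteration: most negative z-row entry is -2 in column x2, so x2 enters.
Ratio test on column x2 — row 1: 6/2 = 3; row 2: 22/2 = 11. Minimum is 3 at row 1 (x1 leaves); pivot element 2.
Divide row 1 by 2; eliminate column x2 from the other rows.
After both pivots, the entry at constraint row 1, column RHS is 3.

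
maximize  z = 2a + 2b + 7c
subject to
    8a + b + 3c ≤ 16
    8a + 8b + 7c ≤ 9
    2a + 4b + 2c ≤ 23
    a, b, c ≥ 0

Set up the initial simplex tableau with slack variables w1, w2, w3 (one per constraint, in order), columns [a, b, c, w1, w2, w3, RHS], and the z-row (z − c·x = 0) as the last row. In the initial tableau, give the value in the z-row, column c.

-7

The z-row carries the negated objective coefficients: the c entry is -7.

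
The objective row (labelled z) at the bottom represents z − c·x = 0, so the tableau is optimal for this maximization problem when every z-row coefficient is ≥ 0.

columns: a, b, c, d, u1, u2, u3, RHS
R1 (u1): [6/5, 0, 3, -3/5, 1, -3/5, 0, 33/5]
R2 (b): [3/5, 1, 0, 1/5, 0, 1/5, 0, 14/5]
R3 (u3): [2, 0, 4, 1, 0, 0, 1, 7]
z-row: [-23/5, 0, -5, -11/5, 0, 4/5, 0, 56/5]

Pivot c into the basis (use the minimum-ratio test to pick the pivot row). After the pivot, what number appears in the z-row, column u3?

5/4

Ratio test on column c — row 1: (33/5)/3 = 11/5; row 2: entry 0 ≤ 0; row 3: 7/4 = 7/4. Minimum is 7/4 at row 3 (u3 leaves); pivot element 4.
Divide row 3 by 4; eliminate column c from the other rows.
z-row update in column u3: 0 − (-5)·(1/4) = 5/4.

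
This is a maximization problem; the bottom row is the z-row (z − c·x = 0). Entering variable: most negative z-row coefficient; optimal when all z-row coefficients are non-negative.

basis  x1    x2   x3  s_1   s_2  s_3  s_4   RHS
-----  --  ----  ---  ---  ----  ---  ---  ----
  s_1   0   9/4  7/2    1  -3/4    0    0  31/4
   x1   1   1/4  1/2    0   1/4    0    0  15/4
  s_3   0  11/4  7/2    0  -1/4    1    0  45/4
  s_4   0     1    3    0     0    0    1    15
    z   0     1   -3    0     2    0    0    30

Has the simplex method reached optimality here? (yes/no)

no

The z-row has a negative entry -3 in column x3, so it is not optimal.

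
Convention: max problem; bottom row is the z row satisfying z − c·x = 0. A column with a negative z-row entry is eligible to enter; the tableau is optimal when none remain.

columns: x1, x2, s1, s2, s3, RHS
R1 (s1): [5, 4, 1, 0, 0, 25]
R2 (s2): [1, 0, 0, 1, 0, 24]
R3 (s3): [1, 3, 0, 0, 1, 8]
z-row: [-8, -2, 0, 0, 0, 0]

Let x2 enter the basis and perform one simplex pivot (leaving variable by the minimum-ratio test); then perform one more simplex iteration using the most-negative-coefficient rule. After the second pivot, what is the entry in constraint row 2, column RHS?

221/11

Ratio test on column x2 — row 1: 25/4 = 25/4; row 2: entry 0 ≤ 0; row 3: 8/3 = 8/3. Minimum is 8/3 at row 3 (s3 leaves); pivot element 3.
Divide row 3 by 3; eliminate column x2 from the other rows.
Second iteration: most negative z-row entry is -22/3 in column x1, so x1 enters.
Ratio test on column x1 — row 1: (43/3)/(11/3) = 43/11; row 2: 24/1 = 24; row 3: (8/3)/(1/3) = 8. Minimum is 43/11 at row 1 (s1 leaves); pivot element 11/3.
Divide row 1 by 11/3; eliminate column x1 from the other rows.
After both pivots, the entry at constraint row 2, column RHS is 221/11.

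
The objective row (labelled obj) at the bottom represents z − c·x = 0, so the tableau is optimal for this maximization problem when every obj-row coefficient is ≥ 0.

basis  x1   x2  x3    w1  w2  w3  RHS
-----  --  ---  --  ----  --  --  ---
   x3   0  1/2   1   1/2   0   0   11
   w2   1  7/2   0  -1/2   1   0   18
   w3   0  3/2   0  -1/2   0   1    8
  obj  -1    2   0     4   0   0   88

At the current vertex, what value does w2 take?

18

w2 is basic (row 2); its value is the RHS of that row, 18.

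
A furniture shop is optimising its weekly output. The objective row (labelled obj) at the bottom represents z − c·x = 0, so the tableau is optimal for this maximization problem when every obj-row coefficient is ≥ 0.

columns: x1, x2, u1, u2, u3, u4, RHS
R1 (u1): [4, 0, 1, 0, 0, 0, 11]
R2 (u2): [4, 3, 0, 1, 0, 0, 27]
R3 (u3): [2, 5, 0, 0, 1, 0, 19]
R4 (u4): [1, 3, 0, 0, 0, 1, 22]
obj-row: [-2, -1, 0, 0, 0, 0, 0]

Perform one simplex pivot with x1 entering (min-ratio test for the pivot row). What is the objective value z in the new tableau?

Ratio test on column x1 — row 1: 11/4 = 11/4; row 2: 27/4 = 27/4; row 3: 19/2 = 19/2; row 4: 22/1 = 22. Minimum is 11/4 at row 1 (u1 leaves); pivot element 4.
Pivot on row 1; the obj-row RHS becomes 0 − (-2)·(11/4) = 11/2.

11/2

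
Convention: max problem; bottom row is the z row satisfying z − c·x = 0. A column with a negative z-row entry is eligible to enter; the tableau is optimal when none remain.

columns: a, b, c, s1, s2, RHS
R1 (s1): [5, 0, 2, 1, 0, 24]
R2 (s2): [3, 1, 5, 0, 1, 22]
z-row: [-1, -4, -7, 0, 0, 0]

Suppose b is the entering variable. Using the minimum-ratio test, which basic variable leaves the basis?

s2

Column b entries and ratios — s1: 0 ≤ 0, skip; s2: 22/1 = 22.
Smallest ratio is 22 in the row of s2, so s2 leaves.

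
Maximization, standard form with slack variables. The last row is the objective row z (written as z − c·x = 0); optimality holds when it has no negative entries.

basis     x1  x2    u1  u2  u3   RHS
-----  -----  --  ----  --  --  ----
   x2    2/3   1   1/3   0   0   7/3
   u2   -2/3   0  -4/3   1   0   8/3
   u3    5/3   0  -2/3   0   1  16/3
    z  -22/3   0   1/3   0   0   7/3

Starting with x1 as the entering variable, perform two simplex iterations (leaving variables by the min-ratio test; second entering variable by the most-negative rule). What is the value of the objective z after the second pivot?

80/3

Ratio test on column x1 — row 1: (7/3)/(2/3) = 7/2; row 2: entry -2/3 ≤ 0; row 3: (16/3)/(5/3) = 16/5. Minimum is 16/5 at row 3 (u3 leaves); pivot element 5/3.
Pivot on row 3; the z-row RHS becomes 7/3 − (-22/3)·(16/5) = 129/5.
Next entering variable (most negative z-row entry -13/5): u1.
Ratio test on column u1 — row 1: (1/5)/(3/5) = 1/3; row 2: entry -8/5 ≤ 0; row 3: entry -2/5 ≤ 0. Minimum is 1/3 at row 1 (x2 leaves); pivot element 3/5.
After the second pivot the z-row RHS is 129/5 − (-13/5)·(1/3) = 80/3.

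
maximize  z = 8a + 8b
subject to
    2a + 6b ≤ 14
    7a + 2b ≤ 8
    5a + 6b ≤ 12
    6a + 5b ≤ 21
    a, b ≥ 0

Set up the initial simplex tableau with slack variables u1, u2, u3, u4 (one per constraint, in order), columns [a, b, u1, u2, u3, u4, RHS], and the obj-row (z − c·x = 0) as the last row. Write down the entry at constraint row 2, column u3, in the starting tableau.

Slack u3 belongs to constraint 3; its column is the unit vector e_3, so the entry in row 2 is 0.

0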